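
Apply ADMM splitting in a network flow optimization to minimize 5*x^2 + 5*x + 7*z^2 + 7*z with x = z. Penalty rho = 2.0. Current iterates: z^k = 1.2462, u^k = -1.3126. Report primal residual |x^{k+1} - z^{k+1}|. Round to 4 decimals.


ADMM iteration with rho = 2.0, z^k = 1.2462, u^k = -1.3126
Step 1: x-update.
Minimize 5*x^2 + 5*x + (2.0/2)*(x - 1.2462 - 1.3126)^2
FOC: (2*5 + 2.0)*x = -5 + 2.0*(1.2462 + 1.3126)
x^{k+1} = 0.0098
Step 2: z-update.
Minimize 7*z^2 + 7*z + (2.0/2)*(0.0098 - z - 1.3126)^2
FOC: (2*7 + 2.0)*z = -7 + 2.0*(0.0098 - 1.3126)
z^{k+1} = -0.6004
Step 3: u-update.
u^{k+1} = -1.3126 + 0.0098 + 0.6004 = -0.7025
Step 4: Primal residual = |0.0098 + 0.6004| = 0.6102


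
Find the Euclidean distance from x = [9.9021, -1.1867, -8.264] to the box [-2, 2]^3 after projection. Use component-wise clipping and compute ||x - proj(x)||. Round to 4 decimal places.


Project each component onto [-2, 2].
clip(9.9021) = 2.0, clip(-1.1867) = -1.1867, clip(-8.264) = -2.0
Projection = [2.0, -1.1867, -2.0]
Squared diffs: [62.4432, 0.0, 39.2377]
Distance = sqrt(101.6809) = 10.0837


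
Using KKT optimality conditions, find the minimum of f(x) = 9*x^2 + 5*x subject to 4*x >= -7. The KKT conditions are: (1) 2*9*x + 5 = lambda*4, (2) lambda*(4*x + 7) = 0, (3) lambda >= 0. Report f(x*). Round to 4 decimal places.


Step 1: Try lambda = 0 (constraint inactive).
Stationarity: 2*9*x + 5 = 0
x* = -5/(2*9) = -5/18 = -0.2778 (rounded; the exact value -5/18 is used below)
Check constraint: 4*-0.2778 = -1.1112 >= -7 -- satisfied.
Step 2: Compute optimal value.
f(x*) = 9*(-5/18)^2 + 5*(-5/18) = -0.6944


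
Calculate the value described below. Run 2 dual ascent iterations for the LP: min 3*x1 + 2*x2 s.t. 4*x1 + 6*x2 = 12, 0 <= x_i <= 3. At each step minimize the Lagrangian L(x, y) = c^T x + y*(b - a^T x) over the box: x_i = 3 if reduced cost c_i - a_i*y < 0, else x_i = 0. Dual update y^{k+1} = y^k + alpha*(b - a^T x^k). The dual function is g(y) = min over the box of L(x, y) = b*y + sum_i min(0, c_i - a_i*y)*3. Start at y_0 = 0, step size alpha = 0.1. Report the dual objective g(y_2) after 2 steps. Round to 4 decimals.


Dual ascent for LP: min 3*x1 + 2*x2, 4*x1 + 6*x2 = 12, 0 <= x_i <= 3
Step 1: y^k = 0.0, reduced costs: (3.0, 2.0)
  x^k = (0.0, 0.0), subgradient = b - a^T x = 12.0
  y^{k+1} = 0.0 + 0.1*12.0 = 1.2
Step 2: y^k = 1.2, reduced costs: (-1.8, -5.2)
  x^k = (3.0, 3.0), subgradient = b - a^T x = -18.0
  y^{k+1} = 1.2 + 0.1*-18.0 = -0.6
Dual objective at y_2 = -0.6: reduced costs (5.4, 5.6), box minimizer x = (0.0, 0.0)
g(y_2) = b*y + (c1 - a1*y)*x1 + (c2 - a2*y)*x2 = 12*(-0.6) + 5.4*0.0 + 5.6*0.0 = -7.2 + 0.0 + 0.0 = -7.2


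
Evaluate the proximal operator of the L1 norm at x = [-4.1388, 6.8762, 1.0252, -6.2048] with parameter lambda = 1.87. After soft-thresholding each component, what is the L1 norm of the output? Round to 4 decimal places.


Soft-thresholding with lambda = 1.87:
prox(-4.1388) = sign(-4.1388)*max(|-4.1388| - 1.87, 0) = -2.2688
prox(6.8762) = sign(6.8762)*max(|6.8762| - 1.87, 0) = 5.0062
prox(1.0252) = sign(1.0252)*max(|1.0252| - 1.87, 0) = 0.0
prox(-6.2048) = sign(-6.2048)*max(|-6.2048| - 1.87, 0) = -4.3348
prox(x) = [-2.2688, 5.0062, 0.0, -4.3348]
||prox(x)||_1 = 2.2688 + 5.0062 + 0.0 + 4.3348 = 11.6098


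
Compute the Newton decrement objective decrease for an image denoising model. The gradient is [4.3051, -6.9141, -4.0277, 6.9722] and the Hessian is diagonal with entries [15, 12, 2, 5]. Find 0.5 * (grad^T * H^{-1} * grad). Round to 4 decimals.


Step 1: H is diagonal, so H^(-1) * g = [0.287, -0.5762, -2.0139, 1.3944].
Step 2: g^T H^(-1) g = sum_i g_i^2 / H_ii
  = (4.3051)^2/15 + (-6.9141)^2/12 + (-4.0277)^2/2 + (6.9722)^2/5
  = 1.2356 + 3.9837 + 8.1112 + 9.7223 = 23.0528
Step 3: Objective decrease = 0.5 * g^T H^(-1) g = 11.5264


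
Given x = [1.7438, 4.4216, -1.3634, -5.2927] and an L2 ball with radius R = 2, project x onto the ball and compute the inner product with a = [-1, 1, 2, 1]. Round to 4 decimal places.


Step 1: Compute ||x|| (intermediates to 6 decimals).
||x|| = sqrt(1.7438^2 + 4.4216^2 + (-1.3634)^2 + (-5.2927)^2) = 7.243129
Step 2: Project.
Since ||x|| > R, scale = R/||x|| = 2/7.243129 = 0.276124, proj(x) = scale * x
proj(x) = [0.481505, 1.22091, -0.376467, -1.461441]
Step 3: Dot product.
a^T * proj(x) = -1*0.481505 + 1*1.22091 + 2*(-0.376467) + 1*(-1.461441) = -1.475


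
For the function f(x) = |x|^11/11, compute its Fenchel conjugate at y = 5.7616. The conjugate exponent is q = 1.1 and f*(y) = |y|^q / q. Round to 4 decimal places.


The conjugate exponent q satisfies 1/p + 1/q = 1.
p = 11, so q = 11/(11 - 1) = 1.1
|y|^q = 5.7616^1.1 = 6.8643
f*(5.7616) = 6.8643 / 1.1 = 6.2403


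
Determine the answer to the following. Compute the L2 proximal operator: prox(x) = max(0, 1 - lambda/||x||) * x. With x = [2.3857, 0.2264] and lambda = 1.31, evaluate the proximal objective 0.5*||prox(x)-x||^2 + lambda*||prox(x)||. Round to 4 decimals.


Step 1: Compute ||x||.
||x|| = 2.3964
Step 2: Compute scaling factor.
scale = max(0, 1 - 1.31/2.3964) = 0.4534
Step 3: prox(x) = [1.0816, 0.1026]
||prox(x)|| = 1.0864
Step 4: Proximal objective.
0.5*||prox-x||^2 = 0.8581
lambda*||prox|| = 1.4232
Total = 2.2813


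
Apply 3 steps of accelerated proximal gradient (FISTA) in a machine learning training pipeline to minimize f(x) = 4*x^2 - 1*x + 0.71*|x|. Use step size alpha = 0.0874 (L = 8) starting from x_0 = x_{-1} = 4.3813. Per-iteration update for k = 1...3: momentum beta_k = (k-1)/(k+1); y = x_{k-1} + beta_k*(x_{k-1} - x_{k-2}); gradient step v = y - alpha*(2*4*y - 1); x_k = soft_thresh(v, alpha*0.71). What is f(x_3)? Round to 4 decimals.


FISTA on f(x) = 4*x^2 - 1*x + 0.71*|x|
L = 8, alpha = 0.0874
Iteration 1: beta = 0.0, y = 4.3813 + 0.0*(4.3813 - 4.3813) = 4.3813
  grad(y) = 34.0504, v = y - alpha*grad = 1.4053
  prox(v) = soft_thresh(1.4053, 0.0621) = 1.3432
Iteration 2: beta = 0.3333, y = 1.3432 + 0.3333*(1.3432 - 4.3813) = 0.3306
  grad(y) = 1.6444, v = y - alpha*grad = 0.1868
  prox(v) = soft_thresh(0.1868, 0.0621) = 0.1248
Iteration 3: beta = 0.5, y = 0.1248 + 0.5*(0.1248 - 1.3432) = -0.4845
  grad(y) = -4.8756, v = y - alpha*grad = -0.0583
  prox(v) = soft_thresh(-0.0583, 0.0621) = 0.0
f(x_3) = 4*0.0^2 - 1*0.0 + 0.71*|0.0| = 0.0


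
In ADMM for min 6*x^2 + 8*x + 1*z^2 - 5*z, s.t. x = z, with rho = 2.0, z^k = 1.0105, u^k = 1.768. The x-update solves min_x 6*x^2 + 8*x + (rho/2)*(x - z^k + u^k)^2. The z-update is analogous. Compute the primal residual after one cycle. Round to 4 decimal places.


ADMM iteration with rho = 2.0, z^k = 1.0105, u^k = 1.768
Step 1: x-update.
Minimize 6*x^2 + 8*x + (2.0/2)*(x - 1.0105 + 1.768)^2
FOC: (2*6 + 2.0)*x = -8 + 2.0*(1.0105 - 1.768)
x^{k+1} = -0.6796
Step 2: z-update.
Minimize 1*z^2 - 5*z + (2.0/2)*(-0.6796 - z + 1.768)^2
FOC: (2*1 + 2.0)*z = 5 + 2.0*(-0.6796 + 1.768)
z^{k+1} = 1.7942
Step 3: u-update.
u^{k+1} = 1.768 - 0.6796 - 1.7942 = -0.7058
Step 4: Primal residual = |-0.6796 - 1.7942| = 2.4738


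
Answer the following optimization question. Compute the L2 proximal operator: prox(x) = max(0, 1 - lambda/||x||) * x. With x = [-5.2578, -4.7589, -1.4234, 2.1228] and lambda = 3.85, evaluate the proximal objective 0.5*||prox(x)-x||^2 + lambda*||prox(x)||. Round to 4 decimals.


Step 1: Compute ||x||.
||x|| = 7.5382
Step 2: Compute scaling factor.
scale = max(0, 1 - 3.85/7.5382) = 0.4893
Step 3: prox(x) = [-2.5725, -2.3284, -0.6964, 1.0386]
||prox(x)|| = 3.6882
Step 4: Proximal objective.
0.5*||prox-x||^2 = 7.4113
lambda*||prox|| = 14.1996
Total = 21.6107


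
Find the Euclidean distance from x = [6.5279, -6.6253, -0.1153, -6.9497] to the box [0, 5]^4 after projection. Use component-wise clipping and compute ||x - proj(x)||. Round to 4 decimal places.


Project each component onto [0, 5].
clip(6.5279) = 5.0, clip(-6.6253) = 0.0, clip(-0.1153) = 0.0, clip(-6.9497) = 0.0
Projection = [5.0, 0.0, 0.0, 0.0]
Squared diffs: [2.3345, 43.8946, 0.0133, 48.2983]
Distance = sqrt(94.5407) = 9.7232


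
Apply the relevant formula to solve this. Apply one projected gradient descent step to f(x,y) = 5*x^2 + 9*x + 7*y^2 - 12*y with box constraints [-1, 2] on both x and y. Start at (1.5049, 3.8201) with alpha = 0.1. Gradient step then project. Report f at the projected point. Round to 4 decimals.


Step 1: Compute gradient at (1.5049, 3.8201).
grad_x = 2*5*1.5049 + 9 = 24.049
grad_y = 2*7*3.8201 - 12 = 41.4814
Step 2: Gradient step.
x_raw = 1.5049 - 0.1*24.049 = -0.9
y_raw = 3.8201 - 0.1*41.4814 = -0.328
Step 3: Project onto [-1, 2].
x_proj = clip(-0.9) = -0.9
y_proj = clip(-0.328) = -0.328
Step 4: Evaluate f.
f(-0.9, -0.328) = 0.6398


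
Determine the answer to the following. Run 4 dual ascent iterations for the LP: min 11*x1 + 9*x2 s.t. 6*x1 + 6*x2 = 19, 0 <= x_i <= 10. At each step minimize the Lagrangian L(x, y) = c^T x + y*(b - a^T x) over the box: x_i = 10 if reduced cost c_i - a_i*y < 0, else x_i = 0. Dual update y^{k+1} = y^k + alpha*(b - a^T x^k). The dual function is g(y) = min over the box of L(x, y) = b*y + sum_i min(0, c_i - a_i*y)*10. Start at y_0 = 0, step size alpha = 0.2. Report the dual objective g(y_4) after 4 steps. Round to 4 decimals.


Dual ascent for LP: min 11*x1 + 9*x2, 6*x1 + 6*x2 = 19, 0 <= x_i <= 10
Step 1: y^k = 0.0, reduced costs: (11.0, 9.0)
  x^k = (0.0, 0.0), subgradient = b - a^T x = 19.0
  y^{k+1} = 0.0 + 0.2*19.0 = 3.8
Step 2: y^k = 3.8, reduced costs: (-11.8, -13.8)
  x^k = (10.0, 10.0), subgradient = b - a^T x = -101.0
  y^{k+1} = 3.8 + 0.2*-101.0 = -16.4
Step 3: y^k = -16.4, reduced costs: (109.4, 107.4)
  x^k = (0.0, 0.0), subgradient = b - a^T x = 19.0
  y^{k+1} = -16.4 + 0.2*19.0 = -12.6
Step 4: y^k = -12.6, reduced costs: (86.6, 84.6)
  x^k = (0.0, 0.0), subgradient = b - a^T x = 19.0
  y^{k+1} = -12.6 + 0.2*19.0 = -8.8
Dual objective at y_4 = -8.8: reduced costs (63.8, 61.8), box minimizer x = (0.0, 0.0)
g(y_4) = b*y + (c1 - a1*y)*x1 + (c2 - a2*y)*x2 = 19*(-8.8) + 63.8*0.0 + 61.8*0.0 = -167.2 + 0.0 + 0.0 = -167.2


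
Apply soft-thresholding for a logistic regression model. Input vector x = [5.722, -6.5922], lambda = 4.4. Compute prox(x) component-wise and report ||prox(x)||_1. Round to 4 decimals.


Soft-thresholding with lambda = 4.4:
prox(5.722) = sign(5.722)*max(|5.722| - 4.4, 0) = 1.322
prox(-6.5922) = sign(-6.5922)*max(|-6.5922| - 4.4, 0) = -2.1922
prox(x) = [1.322, -2.1922]
||prox(x)||_1 = 1.322 + 2.1922 = 3.5142


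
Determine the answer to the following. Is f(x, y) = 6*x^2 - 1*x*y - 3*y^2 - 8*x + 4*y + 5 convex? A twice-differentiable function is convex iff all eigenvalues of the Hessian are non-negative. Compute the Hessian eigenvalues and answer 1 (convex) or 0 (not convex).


The Hessian of f(x,y) = 6*x^2 - 1*x*y - 3*y^2 - 8*x + 4*y + 5 is:
H = [[12, -1], [-1, -6]]
Trace = 12 - 6 = 6
Determinant = 12*-6 - (-1)^2 = -73
Discriminant = (6)^2 - 4*-73 = 328.0
Eigenvalues: lambda_1 = -6.0554, lambda_2 = 12.0554
The function is not convex.

0


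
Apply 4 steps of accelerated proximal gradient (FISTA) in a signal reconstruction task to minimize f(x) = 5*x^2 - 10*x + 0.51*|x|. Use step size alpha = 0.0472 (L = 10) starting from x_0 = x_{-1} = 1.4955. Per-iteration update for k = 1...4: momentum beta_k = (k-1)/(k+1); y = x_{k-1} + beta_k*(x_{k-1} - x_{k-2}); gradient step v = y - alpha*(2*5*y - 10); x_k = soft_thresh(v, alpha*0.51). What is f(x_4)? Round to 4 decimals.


FISTA on f(x) = 5*x^2 - 10*x + 0.51*|x|
L = 10, alpha = 0.0472
Iteration 1: beta = 0.0, y = 1.4955 + 0.0*(1.4955 - 1.4955) = 1.4955
  grad(y) = 4.955, v = y - alpha*grad = 1.2616
  prox(v) = soft_thresh(1.2616, 0.0241) = 1.2376
Iteration 2: beta = 0.3333, y = 1.2376 + 0.3333*(1.2376 - 1.4955) = 1.1516
  grad(y) = 1.5157, v = y - alpha*grad = 1.08
  prox(v) = soft_thresh(1.08, 0.0241) = 1.056
Iteration 3: beta = 0.5, y = 1.056 + 0.5*(1.056 - 1.2376) = 0.9652
  grad(y) = -0.3484, v = y - alpha*grad = 0.9816
  prox(v) = soft_thresh(0.9816, 0.0241) = 0.9575
Iteration 4: beta = 0.6, y = 0.9575 + 0.6*(0.9575 - 1.056) = 0.8985
  grad(y) = -1.0152, v = y - alpha*grad = 0.9464
  prox(v) = soft_thresh(0.9464, 0.0241) = 0.9223
f(x_4) = 5*0.9223^2 - 10*0.9223 + 0.51*|0.9223| = -4.4994


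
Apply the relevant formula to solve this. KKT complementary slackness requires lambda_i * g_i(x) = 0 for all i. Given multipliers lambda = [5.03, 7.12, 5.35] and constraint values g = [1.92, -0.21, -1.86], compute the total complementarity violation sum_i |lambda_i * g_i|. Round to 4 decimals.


KKT complementary slackness check:
lambda_1 * g_1 = 5.03 * 1.92 = 9.6576
lambda_2 * g_2 = 7.12 * -0.21 = -1.4952
lambda_3 * g_3 = 5.35 * -1.86 = -9.951
Total violation = 9.6576 + 1.4952 + 9.951 = 21.1038


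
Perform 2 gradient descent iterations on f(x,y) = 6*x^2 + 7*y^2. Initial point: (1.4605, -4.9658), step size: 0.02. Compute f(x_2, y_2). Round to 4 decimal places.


Gradient descent on f(x,y) = 6*x^2 + 7*y^2.
Starting point: (1.4605, -4.9658), alpha = 0.02
Step 1: grad_x = 2*6*1.4605 = 17.526, grad_y = 2*7*-4.9658 = -69.5212
  x_1 = 1.4605 - 0.02*17.526 = 1.11
  y_1 = -4.9658 - 0.02*-69.5212 = -3.5754
Step 2: grad_x = 2*6*1.11 = 13.3198, grad_y = 2*7*-3.5754 = -50.0553
  x_2 = 1.11 - 0.02*13.3198 = 0.8436
  y_2 = -3.5754 - 0.02*-50.0553 = -2.5743
f(0.8436, -2.5743) = 6*0.8436^2 + 7*(-2.5743)^2 = 50.6579


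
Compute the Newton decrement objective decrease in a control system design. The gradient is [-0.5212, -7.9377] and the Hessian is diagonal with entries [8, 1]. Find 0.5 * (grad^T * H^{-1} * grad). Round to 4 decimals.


Step 1: H is diagonal, so H^(-1) * g = [-0.0652, -7.9377].
Step 2: g^T H^(-1) g = sum_i g_i^2 / H_ii
  = (-0.5212)^2/8 + (-7.9377)^2/1
  = 0.034 + 63.0071 = 63.041
Step 3: Objective decrease = 0.5 * g^T H^(-1) g = 31.5205


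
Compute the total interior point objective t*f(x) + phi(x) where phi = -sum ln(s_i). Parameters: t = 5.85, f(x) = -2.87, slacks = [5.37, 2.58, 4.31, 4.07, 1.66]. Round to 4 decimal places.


Step 1: Compute log-barrier.
ln values: [1.6808, 0.9478, 1.4609, 1.4036, 0.5068]
phi = -(1.6808 + 0.9478 + 1.4609 + 1.4036 + 0.5068) = -6.0
Step 2: Compute augmented objective.
t*f(x) = 5.85*-2.87 = -16.7895
Total = -16.7895 - 6.0 = -22.7895


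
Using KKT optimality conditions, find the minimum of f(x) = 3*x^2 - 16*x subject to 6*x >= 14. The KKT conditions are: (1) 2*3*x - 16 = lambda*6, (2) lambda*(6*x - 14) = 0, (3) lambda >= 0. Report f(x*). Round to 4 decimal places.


Step 1: Try lambda = 0 (constraint inactive).
Stationarity: 2*3*x - 16 = 0
x* = 16/(2*3) = 8/3 = 2.6667 (rounded; the exact value 8/3 is used below)
Check constraint: 6*2.6667 = 16.0002 >= 14 -- satisfied.
Step 2: Compute optimal value.
f(x*) = 3*(8/3)^2 - 16*(8/3) = -21.3333


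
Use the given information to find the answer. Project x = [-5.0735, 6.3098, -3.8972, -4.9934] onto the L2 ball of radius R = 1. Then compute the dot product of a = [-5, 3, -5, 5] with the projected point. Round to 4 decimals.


Step 1: Compute ||x|| (intermediates to 6 decimals).
||x|| = sqrt((-5.0735)^2 + 6.3098^2 + (-3.8972)^2 + (-4.9934)^2) = 10.279892
Step 2: Project.
Since ||x|| > R, scale = R/||x|| = 1/10.279892 = 0.097277, proj(x) = scale * x
proj(x) = [-0.493535, 0.613798, -0.379108, -0.485743]
Step 3: Dot product.
a^T * proj(x) = -5*(-0.493535) + 3*0.613798 - 5*(-0.379108) + 5*(-0.485743) = 3.7759


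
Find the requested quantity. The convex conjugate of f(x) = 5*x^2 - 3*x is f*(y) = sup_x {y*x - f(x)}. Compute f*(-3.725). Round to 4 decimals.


f*(y) = sup_x {y*x - a*x^2 - b*x} = sup_x {(y-b)*x - a*x^2}
FOC: (y - b) - 2a*x = 0 => x* = (y - b)/(2a)
x* = (-3.725 + 3)/(2*5) = -0.0725
f*(-3.725) = (y-b)^2/(4a) = (-3.725 + 3)^2/(4*5)
= 0.5256/20 = 0.0263


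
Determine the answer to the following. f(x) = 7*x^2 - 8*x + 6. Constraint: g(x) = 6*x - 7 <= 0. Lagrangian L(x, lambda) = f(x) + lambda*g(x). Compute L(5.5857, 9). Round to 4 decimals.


Step 1: Evaluate f(x).
f(5.5857) = 7*5.5857^2 - 8*5.5857 + 6 = 179.7147
Step 2: Evaluate g(x).
g(5.5857) = 6*5.5857 - 7 = 26.5142
Step 3: Compute Lagrangian.
L = 179.7147 + 9*26.5142 = 418.3425


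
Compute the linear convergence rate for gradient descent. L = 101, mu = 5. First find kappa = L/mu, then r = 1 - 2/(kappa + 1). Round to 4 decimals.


Step 1: Compute the condition number.
kappa = L/mu = 101/5 = 20.2
Step 2: Compute the convergence rate.
r = 1 - 2/(kappa + 1) = 1 - 2*mu/(L + mu) = (L - mu)/(L + mu) = 96/106 = 0.9057


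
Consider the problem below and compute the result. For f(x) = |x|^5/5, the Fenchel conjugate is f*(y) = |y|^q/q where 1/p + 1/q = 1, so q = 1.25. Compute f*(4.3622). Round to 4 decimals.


The conjugate exponent q satisfies 1/p + 1/q = 1.
p = 5, so q = 5/(5 - 1) = 1.25
|y|^q = 4.3622^1.25 = 6.3042
f*(4.3622) = 6.3042 / 1.25 = 5.0434


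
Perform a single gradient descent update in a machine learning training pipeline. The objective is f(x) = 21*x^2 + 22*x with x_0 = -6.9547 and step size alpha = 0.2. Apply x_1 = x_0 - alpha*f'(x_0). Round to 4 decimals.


We compute the gradient at x_0 and apply the update.
f'(x) = 42*x + 22
f'(-6.9547) = 42*-6.9547 + 22 = -270.0974
x_1 = -6.9547 - 0.2*-270.0974 = 47.0648


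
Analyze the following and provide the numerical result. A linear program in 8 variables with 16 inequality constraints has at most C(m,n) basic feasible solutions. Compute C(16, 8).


Each vertex corresponds to some choice of n active constraints out of m, so the number of vertices is at most C(m, n) = m! / (n!(m-n)!).
m = 16, n = 8
Numerator: 16 * 15 * 14 * 13 * 12 * 11 * 10 * 9
Denominator: 8! = 40320
C(16, 8) = 12870


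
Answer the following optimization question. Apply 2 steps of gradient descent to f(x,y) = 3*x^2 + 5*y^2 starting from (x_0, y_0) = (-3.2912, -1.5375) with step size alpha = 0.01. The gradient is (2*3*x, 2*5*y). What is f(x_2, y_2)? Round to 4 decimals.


Gradient descent on f(x,y) = 3*x^2 + 5*y^2.
Starting point: (-3.2912, -1.5375), alpha = 0.01
Step 1: grad_x = 2*3*-3.2912 = -19.7472, grad_y = 2*5*-1.5375 = -15.375
  x_1 = -3.2912 - 0.01*-19.7472 = -3.0937
  y_1 = -1.5375 - 0.01*-15.375 = -1.3838
Step 2: grad_x = 2*3*-3.0937 = -18.5624, grad_y = 2*5*-1.3838 = -13.8375
  x_2 = -3.0937 - 0.01*-18.5624 = -2.9081
  y_2 = -1.3838 - 0.01*-13.8375 = -1.2454
f(-2.9081, -1.2454) = 3*(-2.9081)^2 + 5*(-1.2454)^2 = 33.126


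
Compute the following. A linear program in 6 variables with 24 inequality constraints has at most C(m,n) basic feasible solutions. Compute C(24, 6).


Each vertex corresponds to some choice of n active constraints out of m, so the number of vertices is at most C(m, n) = m! / (n!(m-n)!).
m = 24, n = 6
Numerator: 24 * 23 * 22 * 21 * 20 * 19
Denominator: 6! = 720
C(24, 6) = 134596


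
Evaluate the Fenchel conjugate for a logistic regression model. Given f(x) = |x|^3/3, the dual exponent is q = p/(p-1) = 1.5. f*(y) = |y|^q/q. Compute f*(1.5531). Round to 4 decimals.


The conjugate exponent q satisfies 1/p + 1/q = 1.
p = 3, so q = 3/(3 - 1) = 1.5
|y|^q = 1.5531^1.5 = 1.9355
f*(1.5531) = 1.9355 / 1.5 = 1.2904


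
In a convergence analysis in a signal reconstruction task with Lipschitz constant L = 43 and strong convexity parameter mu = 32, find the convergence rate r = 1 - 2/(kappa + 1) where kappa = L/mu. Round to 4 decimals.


Step 1: Compute the condition number.
kappa = L/mu = 43/32 = 1.3438
Step 2: Compute the convergence rate.
r = 1 - 2/(kappa + 1) = 1 - 2*mu/(L + mu) = (L - mu)/(L + mu) = 11/75 = 0.1467


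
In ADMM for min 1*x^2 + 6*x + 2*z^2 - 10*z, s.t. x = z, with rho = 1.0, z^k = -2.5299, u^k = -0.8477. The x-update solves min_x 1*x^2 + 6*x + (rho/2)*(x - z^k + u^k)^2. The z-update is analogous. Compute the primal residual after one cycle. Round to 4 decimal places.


ADMM iteration with rho = 1.0, z^k = -2.5299, u^k = -0.8477
Step 1: x-update.
Minimize 1*x^2 + 6*x + (1.0/2)*(x + 2.5299 - 0.8477)^2
FOC: (2*1 + 1.0)*x = -6 + 1.0*(-2.5299 + 0.8477)
x^{k+1} = -2.5607
Step 2: z-update.
Minimize 2*z^2 - 10*z + (1.0/2)*(-2.5607 - z - 0.8477)^2
FOC: (2*2 + 1.0)*z = 10 + 1.0*(-2.5607 - 0.8477)
z^{k+1} = 1.3183
Step 3: u-update.
u^{k+1} = -0.8477 - 2.5607 - 1.3183 = -4.7267
Step 4: Primal residual = |-2.5607 - 1.3183| = 3.879


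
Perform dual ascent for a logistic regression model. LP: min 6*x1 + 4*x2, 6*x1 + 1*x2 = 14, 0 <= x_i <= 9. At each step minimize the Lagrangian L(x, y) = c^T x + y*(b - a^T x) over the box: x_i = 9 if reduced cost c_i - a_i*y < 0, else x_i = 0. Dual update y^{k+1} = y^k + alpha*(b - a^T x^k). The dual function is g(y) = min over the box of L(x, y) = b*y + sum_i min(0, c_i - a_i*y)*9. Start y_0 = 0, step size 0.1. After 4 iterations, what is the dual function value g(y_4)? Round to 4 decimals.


Dual ascent for LP: min 6*x1 + 4*x2, 6*x1 + 1*x2 = 14, 0 <= x_i <= 9
Step 1: y^k = 0.0, reduced costs: (6.0, 4.0)
  x^k = (0.0, 0.0), subgradient = b - a^T x = 14.0
  y^{k+1} = 0.0 + 0.1*14.0 = 1.4
Step 2: y^k = 1.4, reduced costs: (-2.4, 2.6)
  x^k = (9.0, 0.0), subgradient = b - a^T x = -40.0
  y^{k+1} = 1.4 + 0.1*-40.0 = -2.6
Step 3: y^k = -2.6, reduced costs: (21.6, 6.6)
  x^k = (0.0, 0.0), subgradient = b - a^T x = 14.0
  y^{k+1} = -2.6 + 0.1*14.0 = -1.2
Step 4: y^k = -1.2, reduced costs: (13.2, 5.2)
  x^k = (0.0, 0.0), subgradient = b - a^T x = 14.0
  y^{k+1} = -1.2 + 0.1*14.0 = 0.2
Dual objective at y_4 = 0.2: reduced costs (4.8, 3.8), box minimizer x = (0.0, 0.0)
g(y_4) = b*y + (c1 - a1*y)*x1 + (c2 - a2*y)*x2 = 14*0.2 + 4.8*0.0 + 3.8*0.0 = 2.8 + 0.0 + 0.0 = 2.8


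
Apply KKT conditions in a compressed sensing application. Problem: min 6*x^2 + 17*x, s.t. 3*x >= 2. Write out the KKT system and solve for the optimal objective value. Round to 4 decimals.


Step 1: Try lambda = 0 (constraint inactive).
x_unc = -17/(2*6) = -1.4167
Check: 3*-1.4167 = -4.2501 < 2 -- violated!
Step 2: Constraint must be active: 3*x = 2
x* = 2/3 = 0.6667 (rounded; the exact value 2/3 is used below)
lambda = (2*6*(2/3) + 17)/3 = 8.3333
Step 3: Compute optimal value.
f(x*) = 6*(2/3)^2 + 17*(2/3) = 14.0


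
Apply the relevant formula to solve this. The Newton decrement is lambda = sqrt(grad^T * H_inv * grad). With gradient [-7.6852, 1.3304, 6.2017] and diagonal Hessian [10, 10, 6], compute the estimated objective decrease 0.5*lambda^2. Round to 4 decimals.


Step 1: H is diagonal, so H^(-1) * g = [-0.7685, 0.133, 1.0336].
Step 2: g^T H^(-1) g = sum_i g_i^2 / H_ii
  = (-7.6852)^2/10 + (1.3304)^2/10 + (6.2017)^2/6
  = 5.9062 + 0.177 + 6.4102 = 12.4934
Step 3: Objective decrease = 0.5 * g^T H^(-1) g = 6.2467


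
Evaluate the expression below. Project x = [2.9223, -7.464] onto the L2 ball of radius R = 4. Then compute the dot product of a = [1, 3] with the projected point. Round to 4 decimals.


Step 1: Compute ||x|| (intermediates to 6 decimals).
||x|| = sqrt(2.9223^2 + (-7.464)^2) = 8.01568
Step 2: Project.
Since ||x|| > R, scale = R/||x|| = 4/8.01568 = 0.499022, proj(x) = scale * x
proj(x) = [1.458292, -3.7247]
Step 3: Dot product.
a^T * proj(x) = 1*1.458292 + 3*(-3.7247) = -9.7158


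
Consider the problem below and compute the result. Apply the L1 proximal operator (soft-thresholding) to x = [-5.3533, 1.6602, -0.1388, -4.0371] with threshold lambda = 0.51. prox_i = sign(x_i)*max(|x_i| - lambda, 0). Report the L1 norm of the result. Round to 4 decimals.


Soft-thresholding with lambda = 0.51:
prox(-5.3533) = sign(-5.3533)*max(|-5.3533| - 0.51, 0) = -4.8433
prox(1.6602) = sign(1.6602)*max(|1.6602| - 0.51, 0) = 1.1502
prox(-0.1388) = sign(-0.1388)*max(|-0.1388| - 0.51, 0) = 0.0
prox(-4.0371) = sign(-4.0371)*max(|-4.0371| - 0.51, 0) = -3.5271
prox(x) = [-4.8433, 1.1502, 0.0, -3.5271]
||prox(x)||_1 = 4.8433 + 1.1502 + 0.0 + 3.5271 = 9.5206


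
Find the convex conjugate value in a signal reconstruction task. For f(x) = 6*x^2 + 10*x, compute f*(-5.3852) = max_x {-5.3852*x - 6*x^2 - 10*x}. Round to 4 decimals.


f*(y) = sup_x {y*x - a*x^2 - b*x} = sup_x {(y-b)*x - a*x^2}
FOC: (y - b) - 2a*x = 0 => x* = (y - b)/(2a)
x* = (-5.3852 - 10)/(2*6) = -1.2821
f*(-5.3852) = (y-b)^2/(4a) = (-5.3852 - 10)^2/(4*6)
= 236.7044/24 = 9.8627


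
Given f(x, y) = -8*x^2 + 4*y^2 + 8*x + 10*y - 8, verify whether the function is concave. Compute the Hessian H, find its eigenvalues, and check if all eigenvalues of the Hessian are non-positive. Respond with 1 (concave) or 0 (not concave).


The Hessian of f(x,y) = -8*x^2 + 4*y^2 + 8*x + 10*y - 8 is:
H = [[-16, 0], [0, 8]]
Trace = -16 + 8 = -8
Determinant = -16*8 - (0)^2 = -128
Discriminant = (-8)^2 - 4*-128 = 576.0
Eigenvalues: lambda_1 = -16.0, lambda_2 = 8.0
The function is not concave.

0


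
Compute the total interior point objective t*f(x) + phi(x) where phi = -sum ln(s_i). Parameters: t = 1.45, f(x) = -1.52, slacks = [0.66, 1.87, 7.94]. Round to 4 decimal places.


Step 1: Compute log-barrier.
ln values: [-0.4155, 0.6259, 2.0719]
phi = -(-0.4155 + 0.6259 + 2.0719) = -2.2823
Step 2: Compute augmented objective.
t*f(x) = 1.45*-1.52 = -2.204
Total = -2.204 - 2.2823 = -4.4863


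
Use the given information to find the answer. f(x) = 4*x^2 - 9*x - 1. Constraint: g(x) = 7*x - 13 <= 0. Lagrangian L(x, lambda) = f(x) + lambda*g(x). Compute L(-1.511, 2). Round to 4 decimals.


Step 1: Evaluate f(x).
f(-1.511) = 4*(-1.511)^2 - 9*(-1.511) - 1 = 21.7315
Step 2: Evaluate g(x).
g(-1.511) = 7*-1.511 - 13 = -23.577
Step 3: Compute Lagrangian.
L = 21.7315 + 2*-23.577 = -25.4225


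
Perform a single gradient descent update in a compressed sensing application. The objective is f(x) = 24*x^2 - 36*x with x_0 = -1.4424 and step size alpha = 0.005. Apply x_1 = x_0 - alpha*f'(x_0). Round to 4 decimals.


We compute the gradient at x_0 and apply the update.
f'(x) = 48*x - 36
f'(-1.4424) = 48*-1.4424 - 36 = -105.2352
x_1 = -1.4424 - 0.005*-105.2352 = -0.9162


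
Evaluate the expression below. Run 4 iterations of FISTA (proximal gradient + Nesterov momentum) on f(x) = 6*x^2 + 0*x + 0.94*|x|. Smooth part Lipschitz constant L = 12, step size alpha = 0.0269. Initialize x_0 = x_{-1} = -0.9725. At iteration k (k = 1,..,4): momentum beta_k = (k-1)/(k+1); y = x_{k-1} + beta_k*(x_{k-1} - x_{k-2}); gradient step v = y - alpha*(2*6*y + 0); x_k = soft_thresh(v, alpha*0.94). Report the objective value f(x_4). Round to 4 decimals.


FISTA on f(x) = 6*x^2 + 0*x + 0.94*|x|
L = 12, alpha = 0.0269
Iteration 1: beta = 0.0, y = -0.9725 + 0.0*(-0.9725 + 0.9725) = -0.9725
  grad(y) = -11.67, v = y - alpha*grad = -0.6586
  prox(v) = soft_thresh(-0.6586, 0.0253) = -0.6333
Iteration 2: beta = 0.3333, y = -0.6333 + 0.3333*(-0.6333 + 0.9725) = -0.5202
  grad(y) = -6.2427, v = y - alpha*grad = -0.3523
  prox(v) = soft_thresh(-0.3523, 0.0253) = -0.327
Iteration 3: beta = 0.5, y = -0.327 + 0.5*(-0.327 + 0.6333) = -0.1739
  grad(y) = -2.0864, v = y - alpha*grad = -0.1177
  prox(v) = soft_thresh(-0.1177, 0.0253) = -0.0925
Iteration 4: beta = 0.6, y = -0.0925 + 0.6*(-0.0925 + 0.327) = 0.0483
  grad(y) = 0.5793, v = y - alpha*grad = 0.0327
  prox(v) = soft_thresh(0.0327, 0.0253) = 0.0074
f(x_4) = 6*0.0074^2 + 0*0.0074 + 0.94*|0.0074| = 0.0073


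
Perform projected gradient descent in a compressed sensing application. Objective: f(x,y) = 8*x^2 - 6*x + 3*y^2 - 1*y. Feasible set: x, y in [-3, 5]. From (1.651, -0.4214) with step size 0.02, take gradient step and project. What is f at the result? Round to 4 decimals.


Step 1: Compute gradient at (1.651, -0.4214).
grad_x = 2*8*1.651 - 6 = 20.416
grad_y = 2*3*-0.4214 - 1 = -3.5284
Step 2: Gradient step.
x_raw = 1.651 - 0.02*20.416 = 1.2427
y_raw = -0.4214 - 0.02*-3.5284 = -0.3508
Step 3: Project onto [-3, 5].
x_proj = clip(1.2427) = 1.2427
y_proj = clip(-0.3508) = -0.3508
Step 4: Evaluate f.
f(1.2427, -0.3508) = 5.618


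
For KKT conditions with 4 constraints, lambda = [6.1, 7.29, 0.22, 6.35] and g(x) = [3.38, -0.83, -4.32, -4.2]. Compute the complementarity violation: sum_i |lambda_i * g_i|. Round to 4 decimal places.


KKT complementary slackness check:
lambda_1 * g_1 = 6.1 * 3.38 = 20.618
lambda_2 * g_2 = 7.29 * -0.83 = -6.0507
lambda_3 * g_3 = 0.22 * -4.32 = -0.9504
lambda_4 * g_4 = 6.35 * -4.2 = -26.67
Total violation = 20.618 + 6.0507 + 0.9504 + 26.67 = 54.2891


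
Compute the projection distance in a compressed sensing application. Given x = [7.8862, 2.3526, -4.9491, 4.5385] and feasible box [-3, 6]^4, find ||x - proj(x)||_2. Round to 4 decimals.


Project each component onto [-3, 6].
clip(7.8862) = 6.0, clip(2.3526) = 2.3526, clip(-4.9491) = -3.0, clip(4.5385) = 4.5385
Projection = [6.0, 2.3526, -3.0, 4.5385]
Squared diffs: [3.5578, 0.0, 3.799, 0.0]
Distance = sqrt(7.3568) = 2.7123


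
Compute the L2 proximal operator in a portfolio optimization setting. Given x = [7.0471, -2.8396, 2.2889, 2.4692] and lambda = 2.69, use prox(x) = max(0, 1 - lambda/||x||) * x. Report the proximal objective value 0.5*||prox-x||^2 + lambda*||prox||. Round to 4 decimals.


Step 1: Compute ||x||.
||x|| = 8.3103
Step 2: Compute scaling factor.
scale = max(0, 1 - 2.69/8.3103) = 0.6763
Step 3: prox(x) = [4.766, -1.9204, 1.548, 1.6699]
||prox(x)|| = 5.6203
Step 4: Proximal objective.
0.5*||prox-x||^2 = 3.6181
lambda*||prox|| = 15.1186
Total = 18.7366


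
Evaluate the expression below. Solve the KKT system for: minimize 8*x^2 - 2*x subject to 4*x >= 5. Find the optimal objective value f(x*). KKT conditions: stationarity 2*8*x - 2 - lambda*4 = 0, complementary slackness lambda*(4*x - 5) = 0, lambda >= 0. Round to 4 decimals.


Step 1: Try lambda = 0 (constraint inactive).
x_unc = 2/(2*8) = 0.125
Check: 4*0.125 = 0.5 < 5 -- violated!
Step 2: Constraint must be active: 4*x = 5
x* = 5/4 = 1.25
lambda = (2*8*1.25 - 2)/4 = 4.5
Step 3: Compute optimal value.
f(x*) = 8*1.25^2 - 2*1.25 = 10.0


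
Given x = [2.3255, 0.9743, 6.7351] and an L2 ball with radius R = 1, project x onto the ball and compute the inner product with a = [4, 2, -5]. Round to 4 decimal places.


Step 1: Compute ||x|| (intermediates to 6 decimals).
||x|| = sqrt(2.3255^2 + 0.9743^2 + 6.7351^2) = 7.191577
Step 2: Project.
Since ||x|| > R, scale = R/||x|| = 1/7.191577 = 0.139052, proj(x) = scale * x
proj(x) = [0.323365, 0.135478, 0.936529]
Step 3: Dot product.
a^T * proj(x) = 4*0.323365 + 2*0.135478 - 5*0.936529 = -3.1182


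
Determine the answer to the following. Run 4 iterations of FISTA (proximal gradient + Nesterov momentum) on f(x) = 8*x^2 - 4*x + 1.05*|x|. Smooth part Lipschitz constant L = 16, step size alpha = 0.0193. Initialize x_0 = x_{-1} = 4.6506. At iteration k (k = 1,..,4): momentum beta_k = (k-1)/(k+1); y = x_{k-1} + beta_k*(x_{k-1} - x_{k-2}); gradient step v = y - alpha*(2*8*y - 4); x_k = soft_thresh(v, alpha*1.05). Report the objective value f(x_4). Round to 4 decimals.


FISTA on f(x) = 8*x^2 - 4*x + 1.05*|x|
L = 16, alpha = 0.0193
Iteration 1: beta = 0.0, y = 4.6506 + 0.0*(4.6506 - 4.6506) = 4.6506
  grad(y) = 70.4096, v = y - alpha*grad = 3.2917
  prox(v) = soft_thresh(3.2917, 0.0203) = 3.2714
Iteration 2: beta = 0.3333, y = 3.2714 + 0.3333*(3.2714 - 4.6506) = 2.8117
  grad(y) = 40.9873, v = y - alpha*grad = 2.0207
  prox(v) = soft_thresh(2.0207, 0.0203) = 2.0004
Iteration 3: beta = 0.5, y = 2.0004 + 0.5*(2.0004 - 3.2714) = 1.3649
  grad(y) = 17.8378, v = y - alpha*grad = 1.0206
  prox(v) = soft_thresh(1.0206, 0.0203) = 1.0003
Iteration 4: beta = 0.6, y = 1.0003 + 0.6*(1.0003 - 2.0004) = 0.4003
  grad(y) = 2.4047, v = y - alpha*grad = 0.3539
  prox(v) = soft_thresh(0.3539, 0.0203) = 0.3336
f(x_4) = 8*0.3336^2 - 4*0.3336 + 1.05*|0.3336| = -0.0938


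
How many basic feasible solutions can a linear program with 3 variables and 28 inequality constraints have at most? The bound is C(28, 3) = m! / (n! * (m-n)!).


Each vertex corresponds to some choice of n active constraints out of m, so the number of vertices is at most C(m, n) = m! / (n!(m-n)!).
m = 28, n = 3
Numerator: 28 * 27 * 26
Denominator: 3! = 6
C(28, 3) = 3276


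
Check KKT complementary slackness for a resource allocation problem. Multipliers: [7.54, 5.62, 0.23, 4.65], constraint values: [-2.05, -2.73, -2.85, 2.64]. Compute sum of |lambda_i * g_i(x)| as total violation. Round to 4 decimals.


KKT complementary slackness check:
lambda_1 * g_1 = 7.54 * -2.05 = -15.457
lambda_2 * g_2 = 5.62 * -2.73 = -15.3426
lambda_3 * g_3 = 0.23 * -2.85 = -0.6555
lambda_4 * g_4 = 4.65 * 2.64 = 12.276
Total violation = 15.457 + 15.3426 + 0.6555 + 12.276 = 43.7311


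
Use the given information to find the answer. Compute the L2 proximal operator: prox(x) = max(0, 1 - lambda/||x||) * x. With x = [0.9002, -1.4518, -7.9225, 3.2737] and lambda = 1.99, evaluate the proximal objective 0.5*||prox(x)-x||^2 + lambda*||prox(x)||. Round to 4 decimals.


Step 1: Compute ||x||.
||x|| = 8.7408
Step 2: Compute scaling factor.
scale = max(0, 1 - 1.99/8.7408) = 0.7723
Step 3: prox(x) = [0.6953, -1.1213, -6.1188, 2.5284]
||prox(x)|| = 6.7508
Step 4: Proximal objective.
0.5*||prox-x||^2 = 1.9801
lambda*||prox|| = 13.4341
Total = 15.4141


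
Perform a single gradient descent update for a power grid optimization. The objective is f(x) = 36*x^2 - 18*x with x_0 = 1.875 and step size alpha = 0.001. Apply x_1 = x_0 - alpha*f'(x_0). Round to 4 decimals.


We compute the gradient at x_0 and apply the update.
f'(x) = 72*x - 18
f'(1.875) = 72*1.875 - 18 = 117.0
x_1 = 1.875 - 0.001*117.0 = 1.758


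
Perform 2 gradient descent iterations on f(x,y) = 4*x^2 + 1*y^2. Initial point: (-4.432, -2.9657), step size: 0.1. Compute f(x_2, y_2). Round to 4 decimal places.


Gradient descent on f(x,y) = 4*x^2 + 1*y^2.
Starting point: (-4.432, -2.9657), alpha = 0.1
Step 1: grad_x = 2*4*-4.432 = -35.456, grad_y = 2*1*-2.9657 = -5.9314
  x_1 = -4.432 - 0.1*-35.456 = -0.8864
  y_1 = -2.9657 - 0.1*-5.9314 = -2.3726
Step 2: grad_x = 2*4*-0.8864 = -7.0912, grad_y = 2*1*-2.3726 = -4.7451
  x_2 = -0.8864 - 0.1*-7.0912 = -0.1773
  y_2 = -2.3726 - 0.1*-4.7451 = -1.898
f(-0.1773, -1.898) = 4*(-0.1773)^2 + 1*(-1.898)^2 = 3.7283


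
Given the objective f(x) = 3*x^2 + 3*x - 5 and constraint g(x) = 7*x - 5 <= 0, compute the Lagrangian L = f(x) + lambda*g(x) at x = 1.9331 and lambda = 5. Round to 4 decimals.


Step 1: Evaluate f(x).
f(1.9331) = 3*1.9331^2 + 3*1.9331 - 5 = 12.0099
Step 2: Evaluate g(x).
g(1.9331) = 7*1.9331 - 5 = 8.5317
Step 3: Compute Lagrangian.
L = 12.0099 + 5*8.5317 = 54.6684


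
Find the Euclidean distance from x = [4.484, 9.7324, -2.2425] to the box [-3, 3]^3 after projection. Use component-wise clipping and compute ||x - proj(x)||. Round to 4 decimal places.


Project each component onto [-3, 3].
clip(4.484) = 3.0, clip(9.7324) = 3.0, clip(-2.2425) = -2.2425
Projection = [3.0, 3.0, -2.2425]
Squared diffs: [2.2023, 45.3252, 0.0]
Distance = sqrt(47.5275) = 6.894


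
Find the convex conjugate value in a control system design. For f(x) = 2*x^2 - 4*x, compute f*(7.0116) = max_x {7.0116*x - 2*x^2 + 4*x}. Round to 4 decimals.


f*(y) = sup_x {y*x - a*x^2 - b*x} = sup_x {(y-b)*x - a*x^2}
FOC: (y - b) - 2a*x = 0 => x* = (y - b)/(2a)
x* = (7.0116 + 4)/(2*2) = 2.7529
f*(7.0116) = (y-b)^2/(4a) = (7.0116 + 4)^2/(4*2)
= 121.2553/8 = 15.1569


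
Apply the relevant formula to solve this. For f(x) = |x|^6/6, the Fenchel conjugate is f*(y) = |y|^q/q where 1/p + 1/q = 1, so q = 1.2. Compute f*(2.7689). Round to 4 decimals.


The conjugate exponent q satisfies 1/p + 1/q = 1.
p = 6, so q = 6/(6 - 1) = 1.2
|y|^q = 2.7689^1.2 = 3.3944
f*(2.7689) = 3.3944 / 1.2 = 2.8287


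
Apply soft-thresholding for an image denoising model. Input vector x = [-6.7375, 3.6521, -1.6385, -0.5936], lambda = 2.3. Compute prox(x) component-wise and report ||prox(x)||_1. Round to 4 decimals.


Soft-thresholding with lambda = 2.3:
prox(-6.7375) = sign(-6.7375)*max(|-6.7375| - 2.3, 0) = -4.4375
prox(3.6521) = sign(3.6521)*max(|3.6521| - 2.3, 0) = 1.3521
prox(-1.6385) = sign(-1.6385)*max(|-1.6385| - 2.3, 0) = 0.0
prox(-0.5936) = sign(-0.5936)*max(|-0.5936| - 2.3, 0) = 0.0
prox(x) = [-4.4375, 1.3521, 0.0, 0.0]
||prox(x)||_1 = 4.4375 + 1.3521 + 0.0 + 0.0 = 5.7896


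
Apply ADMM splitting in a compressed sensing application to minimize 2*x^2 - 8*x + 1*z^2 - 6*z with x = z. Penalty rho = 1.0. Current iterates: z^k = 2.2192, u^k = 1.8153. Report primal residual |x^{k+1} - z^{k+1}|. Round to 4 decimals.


ADMM iteration with rho = 1.0, z^k = 2.2192, u^k = 1.8153
Step 1: x-update.
Minimize 2*x^2 - 8*x + (1.0/2)*(x - 2.2192 + 1.8153)^2
FOC: (2*2 + 1.0)*x = 8 + 1.0*(2.2192 - 1.8153)
x^{k+1} = 1.6808
Step 2: z-update.
Minimize 1*z^2 - 6*z + (1.0/2)*(1.6808 - z + 1.8153)^2
FOC: (2*1 + 1.0)*z = 6 + 1.0*(1.6808 + 1.8153)
z^{k+1} = 3.1654
Step 3: u-update.
u^{k+1} = 1.8153 + 1.6808 - 3.1654 = 0.3307
Step 4: Primal residual = |1.6808 - 3.1654| = 1.4846


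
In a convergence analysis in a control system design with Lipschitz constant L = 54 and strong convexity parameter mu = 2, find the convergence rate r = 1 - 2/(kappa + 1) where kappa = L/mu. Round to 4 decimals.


Step 1: Compute the condition number.
kappa = L/mu = 54/2 = 27.0
Step 2: Compute the convergence rate.
r = 1 - 2/(kappa + 1) = 1 - 2*mu/(L + mu) = (L - mu)/(L + mu) = 52/56 = 0.9286


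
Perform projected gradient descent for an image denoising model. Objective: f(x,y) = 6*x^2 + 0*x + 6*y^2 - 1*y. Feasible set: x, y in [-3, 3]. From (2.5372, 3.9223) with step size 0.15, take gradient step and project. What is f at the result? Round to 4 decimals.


Step 1: Compute gradient at (2.5372, 3.9223).
grad_x = 2*6*2.5372 + 0 = 30.4464
grad_y = 2*6*3.9223 - 1 = 46.0676
Step 2: Gradient step.
x_raw = 2.5372 - 0.15*30.4464 = -2.0298
y_raw = 3.9223 - 0.15*46.0676 = -2.9878
Step 3: Project onto [-3, 3].
x_proj = clip(-2.0298) = -2.0298
y_proj = clip(-2.9878) = -2.9878
Step 4: Evaluate f.
f(-2.0298, -2.9878) = 81.2705


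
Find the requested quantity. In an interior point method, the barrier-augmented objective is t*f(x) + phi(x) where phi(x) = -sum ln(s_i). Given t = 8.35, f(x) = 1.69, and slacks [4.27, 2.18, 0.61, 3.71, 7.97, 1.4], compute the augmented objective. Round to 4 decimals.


Step 1: Compute log-barrier.
ln values: [1.4516, 0.7793, -0.4943, 1.311, 2.0757, 0.3365]
phi = -(1.4516 + 0.7793 - 0.4943 + 1.311 + 2.0757 + 0.3365) = -5.4598
Step 2: Compute augmented objective.
t*f(x) = 8.35*1.69 = 14.1115
Total = 14.1115 - 5.4598 = 8.6517


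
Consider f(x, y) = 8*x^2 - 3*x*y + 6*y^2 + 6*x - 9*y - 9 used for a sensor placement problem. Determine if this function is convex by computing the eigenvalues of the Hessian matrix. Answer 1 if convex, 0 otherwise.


The Hessian of f(x,y) = 8*x^2 - 3*x*y + 6*y^2 + 6*x - 9*y - 9 is:
H = [[16, -3], [-3, 12]]
Trace = 16 + 12 = 28
Determinant = 16*12 - (-3)^2 = 183
Discriminant = (28)^2 - 4*183 = 52.0
Eigenvalues: lambda_1 = 10.3944, lambda_2 = 17.6056
The function is convex.

1


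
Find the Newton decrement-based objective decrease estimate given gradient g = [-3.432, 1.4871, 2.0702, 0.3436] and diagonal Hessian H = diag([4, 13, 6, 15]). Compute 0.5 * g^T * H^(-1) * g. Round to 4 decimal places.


Step 1: H is diagonal, so H^(-1) * g = [-0.858, 0.1144, 0.345, 0.0229].
Step 2: g^T H^(-1) g = sum_i g_i^2 / H_ii
  = (-3.432)^2/4 + (1.4871)^2/13 + (2.0702)^2/6 + (0.3436)^2/15
  = 2.9447 + 0.1701 + 0.7143 + 0.0079 = 3.8369
Step 3: Objective decrease = 0.5 * g^T H^(-1) g = 1.9185


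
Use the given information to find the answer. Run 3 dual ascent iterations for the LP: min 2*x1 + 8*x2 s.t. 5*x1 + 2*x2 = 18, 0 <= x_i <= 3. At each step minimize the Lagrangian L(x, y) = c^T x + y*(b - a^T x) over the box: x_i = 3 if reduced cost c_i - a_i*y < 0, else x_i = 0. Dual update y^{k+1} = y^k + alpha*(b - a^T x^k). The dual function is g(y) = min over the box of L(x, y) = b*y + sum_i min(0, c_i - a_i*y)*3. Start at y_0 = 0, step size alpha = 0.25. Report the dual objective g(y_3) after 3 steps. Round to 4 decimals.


Dual ascent for LP: min 2*x1 + 8*x2, 5*x1 + 2*x2 = 18, 0 <= x_i <= 3
Step 1: y^k = 0.0, reduced costs: (2.0, 8.0)
  x^k = (0.0, 0.0), subgradient = b - a^T x = 18.0
  y^{k+1} = 0.0 + 0.25*18.0 = 4.5
Step 2: y^k = 4.5, reduced costs: (-20.5, -1.0)
  x^k = (3.0, 3.0), subgradient = b - a^T x = -3.0
  y^{k+1} = 4.5 + 0.25*-3.0 = 3.75
Step 3: y^k = 3.75, reduced costs: (-16.75, 0.5)
  x^k = (3.0, 0.0), subgradient = b - a^T x = 3.0
  y^{k+1} = 3.75 + 0.25*3.0 = 4.5
Dual objective at y_3 = 4.5: reduced costs (-20.5, -1.0), box minimizer x = (3.0, 3.0)
g(y_3) = b*y + (c1 - a1*y)*x1 + (c2 - a2*y)*x2 = 18*4.5 + (-20.5)*3.0 + (-1.0)*3.0 = 81.0 - 61.5 - 3.0 = 16.5
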